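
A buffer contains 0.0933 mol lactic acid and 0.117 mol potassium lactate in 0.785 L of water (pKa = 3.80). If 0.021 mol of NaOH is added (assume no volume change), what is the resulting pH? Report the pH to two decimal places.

pH = 4.08

OH- converts CH3CH(OH)COOH to CH3CH(OH)COO-: CH3CH(OH)COOH → 0.0723 mol, CH3CH(OH)COO- → 0.138 mol.
pH = pKa + log([A⁻]/[HA]) = 3.80 + log(0.138/0.0723) = 3.80 +0.281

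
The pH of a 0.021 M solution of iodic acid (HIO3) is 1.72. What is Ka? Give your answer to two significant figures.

[H+] = 10^(-1.72) = 1.91 × 10^-2 M
At equilibrium [HA] = 0.021 − 1.91 × 10^-2 = 1.90 × 10^-3 M
Ka = [H+][A-]/[HA] = (1.91 × 10^-2)² / 1.90 × 10^-3 = 1.9 × 10^-1

Ka = 1.9 × 10^-1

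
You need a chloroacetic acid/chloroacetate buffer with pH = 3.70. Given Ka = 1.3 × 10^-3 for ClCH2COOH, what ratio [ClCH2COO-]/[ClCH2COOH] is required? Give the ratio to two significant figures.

pKa = -log(1.3 × 10^-3) = 2.886
pH = pKa + log(r) ⇒ log(r) = 3.70 − 2.886 = +0.814
r = [ClCH2COO-]/[ClCH2COOH] = 10^(+0.814) = 6.52

ratio = 6.5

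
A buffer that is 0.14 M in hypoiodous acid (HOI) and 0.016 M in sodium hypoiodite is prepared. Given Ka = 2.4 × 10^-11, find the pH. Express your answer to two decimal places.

pH = 9.68

pKa = −log(2.4 × 10^-11) = 10.620
Henderson–Hasselbalch: pH = pKa + log([OI-]/[HOI]) = 10.620 + log(0.016/0.14)
pH = 10.620 + (-0.942) = 9.68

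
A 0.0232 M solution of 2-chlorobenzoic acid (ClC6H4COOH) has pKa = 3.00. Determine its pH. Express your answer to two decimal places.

pH = 2.36

ClC6H4COOH ⇌ ClC6H4COO- + H+
Ka = 10^(−3.00) = 1.00 × 10^-3
Let x = [H+] at equilibrium. Ka = x²/(0.0232 − x).
Here C₀/Ka ≈ 23.2, so the small-x approximation fails. Use the quadratic:
x = (−Ka + √(Ka² + 4·Ka·C₀))/2 = 4.34 × 10^-3 M
pH = −log[H+] = −log(4.34 × 10^-3) = 2.36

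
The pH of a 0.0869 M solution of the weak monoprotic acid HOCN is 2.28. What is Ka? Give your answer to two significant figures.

Ka = 3.4 × 10^-4

[H+] = 10^(-2.28) = 5.25 × 10^-3 M
At equilibrium [HA] = 0.0869 − 5.25 × 10^-3 = 8.17 × 10^-2 M
Ka = [H+][A-]/[HA] = (5.25 × 10^-3)² / 8.17 × 10^-2 = 3.4 × 10^-4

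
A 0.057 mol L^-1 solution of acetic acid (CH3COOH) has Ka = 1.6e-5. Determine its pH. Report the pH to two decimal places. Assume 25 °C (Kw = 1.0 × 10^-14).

CH3COOH ⇌ CH3COO- + H+
Ka = x²/(0.057 − x) = 1.6 × 10^-5
Since Ka ≪ C₀, x ≈ √(Ka·C₀) = 9.55 × 10^-4 M.
pH = −log[H+] = −log(9.55 × 10^-4) = 3.02

pH = 3.02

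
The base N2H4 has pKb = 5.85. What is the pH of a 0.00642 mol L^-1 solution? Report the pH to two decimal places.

N2H4 + H2O ⇌ N2H5+ + OH-
Kb = 10^(−5.85) = 1.41 × 10^-6
From the ICE table, Kb = [OH-]²/(0.00642 − [OH-]) = 1.41 × 10^-6.
Assume [OH-] ≪ 0.00642: [OH-] ≈ √(1.41 × 10^-6 × 0.00642) = 9.51 × 10^-5 M
Check: 1.5% ionized — well under 5%, approximation valid.
pOH = −log(9.51 × 10^-5) = 4.02; pH = 14.00 − 4.02 = 9.98

pH = 9.98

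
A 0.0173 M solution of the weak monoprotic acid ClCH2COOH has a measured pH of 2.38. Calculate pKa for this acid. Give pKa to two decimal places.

[H+] = 10^(-2.38) = 4.17 × 10^-3 M
At equilibrium [HA] = 0.0173 − 4.17 × 10^-3 = 1.31 × 10^-2 M
Ka = [H+][A-]/[HA] = (4.17 × 10^-3)² / 1.31 × 10^-2 = 1.33 × 10^-3
pKa = -log(1.33 × 10^-3) = 2.88

pKa = 2.88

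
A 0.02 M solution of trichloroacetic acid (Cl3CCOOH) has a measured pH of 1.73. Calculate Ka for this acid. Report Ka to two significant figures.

[H+] = 10^(-1.73) = 1.86 × 10^-2 M
At equilibrium [HA] = 0.02 − 1.86 × 10^-2 = 1.40 × 10^-3 M
Ka = [H+][A-]/[HA] = (1.86 × 10^-2)² / 1.40 × 10^-3 = 2.5 × 10^-1

Ka = 2.5 × 10^-1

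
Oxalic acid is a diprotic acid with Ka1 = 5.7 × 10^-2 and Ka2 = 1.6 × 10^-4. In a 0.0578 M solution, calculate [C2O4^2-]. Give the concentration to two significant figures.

1.6 × 10^-4 M

First ionization gives [H+] ≈ [HC2O4-] = 3.56 × 10^-2 M.
Second step: Ka2 = [H+][C2O4^2-]/[HC2O4-] ≈ [C2O4^2-] (since [H+] ≈ [HC2O4-]).
So [C2O4^2-] ≈ Ka2.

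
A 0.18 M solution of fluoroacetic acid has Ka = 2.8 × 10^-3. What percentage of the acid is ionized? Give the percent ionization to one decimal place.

FCH2COOH ⇌ FCH2COO- + H+; let x = [H+] at equilibrium.
Ka = x²/(C₀ − x); solving the quadratic gives x = 2.11 × 10^-2 M.
Fraction ionized = 2.11 × 10^-2 / 0.18 = 0.1172 → 11.7%

11.7%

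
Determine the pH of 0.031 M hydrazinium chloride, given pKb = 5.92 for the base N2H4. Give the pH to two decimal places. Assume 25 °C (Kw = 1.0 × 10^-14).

N2H5+ is the conjugate acid of the weak base N2H4.
Kb = 10^(−5.92) = 1.20 × 10^-6
Ka = Kw/Kb = 1.0×10^-14 / 1.20 × 10^-6 = 8.33 × 10^-9
Ka = [H+]²/(0.031 − [H+]) = 8.33 × 10^-9
Neglecting [H+] in the denominator: [H+] = √(8.33 × 10^-9 × 0.031) = 1.61 × 10^-5 M
pH = −log(1.61 × 10^-5) = 4.79

pH = 4.79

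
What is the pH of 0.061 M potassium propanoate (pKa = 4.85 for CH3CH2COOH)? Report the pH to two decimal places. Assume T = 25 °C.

CH3CH2COO- is the conjugate base of the weak acid CH3CH2COOH.
Ka = 10^(−4.85) = 1.41 × 10^-5
Kb = Kw/Ka = 1.0×10^-14 / 1.41 × 10^-5 = 7.09 × 10^-10
From the ICE table, Kb = [OH-]²/(0.061 − [OH-]) = 7.09 × 10^-10.
Since Kb ≪ C₀, [OH-] ≈ √(Kb·C₀) = 6.58 × 10^-6 M.
pOH = −log(6.58 × 10^-6) = 5.18; pH = 14.00 − 5.18 = 8.82

pH = 8.82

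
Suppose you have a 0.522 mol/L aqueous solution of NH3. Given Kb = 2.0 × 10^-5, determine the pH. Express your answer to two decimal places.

pH = 11.51

NH3 + H2O ⇌ NH4+ + OH-
Let x = [OH-] at equilibrium. Kb = x²/(0.522 − x).
Assume x ≪ 0.522: x ≈ √(2.0 × 10^-5 × 0.522) = 3.23 × 10^-3 M
Check: 0.62% ionized — well under 5%, approximation valid.
pOH = −log(3.23 × 10^-3) = 2.49; pH = 14.00 − 2.49 = 11.51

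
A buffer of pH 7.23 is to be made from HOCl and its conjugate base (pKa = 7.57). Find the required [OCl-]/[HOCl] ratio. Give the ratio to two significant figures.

pH = pKa + log(r) ⇒ log(r) = 7.23 − 7.57 = -0.34
r = [OCl-]/[HOCl] = 10^(-0.34) = 0.457

ratio = 0.46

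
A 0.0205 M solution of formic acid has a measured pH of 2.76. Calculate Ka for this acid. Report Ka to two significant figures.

Ka = 1.6 × 10^-4

[H+] = 10^(-2.76) = 1.74 × 10^-3 M
At equilibrium [HA] = 0.0205 − 1.74 × 10^-3 = 1.88 × 10^-2 M
Ka = [H+][A-]/[HA] = (1.74 × 10^-3)² / 1.88 × 10^-2 = 1.6 × 10^-4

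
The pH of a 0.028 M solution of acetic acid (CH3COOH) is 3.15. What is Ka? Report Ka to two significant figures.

Ka = 1.8 × 10^-5

[H+] = 10^(-3.15) = 7.08 × 10^-4 M
At equilibrium [HA] = 0.028 − 7.08 × 10^-4 = 2.73 × 10^-2 M
Ka = [H+][A-]/[HA] = (7.08 × 10^-4)² / 2.73 × 10^-2 = 1.8 × 10^-5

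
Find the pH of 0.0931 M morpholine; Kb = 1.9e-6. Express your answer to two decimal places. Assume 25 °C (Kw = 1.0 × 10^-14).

pH = 10.62

C4H8ONH + H2O ⇌ C4H8ONH2+ + OH-
Kb = [OH-]²/(0.0931 − [OH-]) = 1.9 × 10^-6
Neglecting [OH-] in the denominator: [OH-] = √(1.9 × 10^-6 × 0.0931) = 4.21 × 10^-4 M
Check: 0.45% ionized — well under 5%, approximation valid.
pOH = 3.38, so pH = 14.00 − pOH = 10.62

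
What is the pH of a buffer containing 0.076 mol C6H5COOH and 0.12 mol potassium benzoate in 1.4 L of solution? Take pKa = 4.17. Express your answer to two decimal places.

Using pH = pKa + log([base]/[acid]) with [base]/[acid] = 0.12/0.076:
pH = 4.17 + (+0.198) = 4.37

pH = 4.37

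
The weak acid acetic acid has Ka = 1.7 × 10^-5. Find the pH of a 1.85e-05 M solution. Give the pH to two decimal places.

CH3COOH ⇌ CH3COO- + H+
Ka = [H+]²/(1.85e-05 − [H+]) = 1.7 × 10^-5
[H+] is not negligible relative to C₀; solve [H+]² + 1.7e-05·[H+] − 3.14e-10 = 0.
[H+] = [−1.7e-05 + √(1.7e-05² + 1.26e-09)]/2 = 1.12 × 10^-5 M
pH = −log(1.12 × 10^-5) = 4.95

pH = 4.95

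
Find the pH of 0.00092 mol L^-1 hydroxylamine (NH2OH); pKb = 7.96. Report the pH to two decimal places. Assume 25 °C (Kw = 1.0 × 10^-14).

pH = 8.50

NH2OH + H2O ⇌ NH3OH+ + OH-
Kb = 10^(−7.96) = 1.10 × 10^-8
Kb = [OH-]²/(0.00092 − [OH-]) = 1.10 × 10^-8
Since Kb ≪ C₀, [OH-] ≈ √(Kb·C₀) = 3.18 × 10^-6 M.
([OH-]/C₀ = 0.35% < 5%, so the approximation holds.)
pOH = 5.50, so pH = 14.00 − pOH = 8.50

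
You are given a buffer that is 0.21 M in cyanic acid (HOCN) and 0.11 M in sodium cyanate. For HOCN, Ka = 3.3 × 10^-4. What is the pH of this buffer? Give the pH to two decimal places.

pH = 3.20

pKa = −log(3.3 × 10^-4) = 3.481
Using pH = pKa + log([base]/[acid]) with [base]/[acid] = 0.11/0.21:
pH = 3.481 + (-0.281) = 3.20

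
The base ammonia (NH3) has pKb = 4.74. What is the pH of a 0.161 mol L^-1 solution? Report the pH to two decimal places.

pH = 11.23

NH3 + H2O ⇌ NH4+ + OH-
Kb = 10^(−4.74) = 1.82 × 10^-5
From the ICE table, Kb = x²/(0.161 − x) = 1.82 × 10^-5.
Since Kb ≪ C₀, x ≈ √(Kb·C₀) = 1.71 × 10^-3 M.
pOH = 2.77, so pH = 14.00 − pOH = 11.23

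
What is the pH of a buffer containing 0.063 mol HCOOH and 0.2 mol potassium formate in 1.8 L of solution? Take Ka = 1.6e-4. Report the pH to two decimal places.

pH = 4.30

pKa = −log(1.6 × 10^-4) = 3.796
Using pH = pKa + log([base]/[acid]) with [base]/[acid] = 0.2/0.063:
pH = 3.796 + (+0.502) = 4.30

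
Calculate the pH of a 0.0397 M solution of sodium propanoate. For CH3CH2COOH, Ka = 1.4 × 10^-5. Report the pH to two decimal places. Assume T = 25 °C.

CH3CH2COO- is the conjugate base of the weak acid CH3CH2COOH.
Kb = Kw/Ka = 1.0×10^-14 / 1.4 × 10^-5 = 7.14 × 10^-10
From the ICE table, Kb = x²/(0.0397 − x) = 7.14 × 10^-10.
Since Kb ≪ C₀, x ≈ √(Kb·C₀) = 5.32 × 10^-6 M.
pOH = 5.27, so pH = 14.00 − pOH = 8.73

pH = 8.73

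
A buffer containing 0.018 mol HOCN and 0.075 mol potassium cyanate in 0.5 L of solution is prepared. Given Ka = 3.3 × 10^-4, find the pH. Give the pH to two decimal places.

pH = 4.10

pKa = −log(3.3 × 10^-4) = 3.481
Henderson–Hasselbalch: pH = pKa + log([OCN-]/[HOCN]) = 3.481 + log(0.075/0.018)
pH = 3.481 + (+0.620) = 4.10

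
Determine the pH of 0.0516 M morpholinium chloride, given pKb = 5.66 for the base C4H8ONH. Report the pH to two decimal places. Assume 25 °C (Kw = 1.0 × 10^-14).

pH = 4.81

C4H8ONH2+ is the conjugate acid of the weak base C4H8ONH.
Kb = 10^(−5.66) = 2.19 × 10^-6
Ka = Kw/Kb = 1.0×10^-14 / 2.19 × 10^-6 = 4.57 × 10^-9
From the ICE table, Ka = [H+]²/(0.0516 − [H+]) = 4.57 × 10^-9.
Assume [H+] ≪ 0.0516: [H+] ≈ √(4.57 × 10^-9 × 0.0516) = 1.54 × 10^-5 M
([H+]/C₀ = 0.03% < 5%, so the approximation holds.)
pH = −log(1.54 × 10^-5) = 4.81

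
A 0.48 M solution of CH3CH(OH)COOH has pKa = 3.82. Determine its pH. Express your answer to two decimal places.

pH = 2.07

CH3CH(OH)COOH ⇌ CH3CH(OH)COO- + H+
Ka = 10^(−3.82) = 1.51 × 10^-4
Ka = x²/(0.48 − x) = 1.51 × 10^-4
Since Ka ≪ C₀, x ≈ √(Ka·C₀) = 8.51 × 10^-3 M.
Check: 1.8% ionized — well under 5%, approximation valid.
pH = −log[H+] = −log(8.51 × 10^-3) = 2.07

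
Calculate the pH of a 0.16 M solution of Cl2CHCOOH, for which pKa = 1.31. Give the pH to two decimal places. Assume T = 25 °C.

Cl2CHCOOH ⇌ Cl2CHCOO- + H+
Ka = 10^(−1.31) = 4.90 × 10^-2
Let x = [H+] at equilibrium. Ka = x²/(0.16 − x).
Here C₀/Ka ≈ 3.27, so the small-x approximation fails. Use the quadratic:
x = (−Ka + √(Ka² + 4·Ka·C₀))/2 = 6.74 × 10^-2 M
pH = −log(6.74 × 10^-2) = 1.17

pH = 1.17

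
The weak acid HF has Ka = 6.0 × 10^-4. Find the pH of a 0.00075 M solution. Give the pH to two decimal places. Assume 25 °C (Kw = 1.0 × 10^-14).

pH = 3.36

HF ⇌ F- + H+
From the ICE table, Ka = [H+]²/(0.00075 − [H+]) = 6.0 × 10^-4.
Here C₀/Ka ≈ 1.25, so the small-[H+] approximation fails. Use the quadratic:
[H+] = (−Ka + √(Ka² + 4·Ka·C₀))/2 = 4.35 × 10^-4 M
pH = −log[H+] = −log(4.35 × 10^-4) = 3.36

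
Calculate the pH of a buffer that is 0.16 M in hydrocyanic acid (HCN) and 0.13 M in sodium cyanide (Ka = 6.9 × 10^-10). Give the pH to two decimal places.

pH = 9.07

pKa = −log(6.9 × 10^-10) = 9.161
pH = pKa + log([A⁻]/[HA]) = 9.161 + log(0.13/0.16)
pH = 9.161 + (-0.090) = 9.07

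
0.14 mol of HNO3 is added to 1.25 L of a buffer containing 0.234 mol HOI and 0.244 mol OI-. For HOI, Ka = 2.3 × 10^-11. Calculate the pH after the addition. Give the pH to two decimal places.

pH = 10.08

After neutralization: n(HOI) = 0.374 mol, n(OI-) = 0.104 mol.
pKa = −log(2.3 × 10^-11) = 10.638
Henderson–Hasselbalch with mole ratio 0.104/0.374: pH = 10.638 + (-0.556)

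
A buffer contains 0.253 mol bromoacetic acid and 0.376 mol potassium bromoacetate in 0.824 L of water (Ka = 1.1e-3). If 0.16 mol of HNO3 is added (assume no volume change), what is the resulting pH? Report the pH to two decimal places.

pH = 2.68

Added H+ converts BrCH2COO- to BrCH2COOH: BrCH2COOH → 0.413 mol, BrCH2COO- → 0.216 mol.
pKa = −log(1.1 × 10^-3) = 2.959
pH = pKa + log(n_BrCH2COO-/n_BrCH2COOH) = 2.959 + log(0.216/0.413) = 2.959 + (-0.281)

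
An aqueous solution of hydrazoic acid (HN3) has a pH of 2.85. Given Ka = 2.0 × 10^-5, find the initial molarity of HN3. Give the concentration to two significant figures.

C₀ = 1.0 × 10^-1 M

[H+] = 10^(-2.85) = 1.41 × 10^-3 M = x
Ka = x²/(C₀ − x) ⇒ C₀ = x + x²/Ka
C₀ = 1.41 × 10^-3 + (1.41 × 10^-3)²/(2.0 × 10^-5) = 1.01 × 10^-1 M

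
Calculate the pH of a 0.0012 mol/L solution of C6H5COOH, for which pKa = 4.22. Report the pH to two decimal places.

C6H5COOH ⇌ C6H5COO- + H+
Ka = 10^(−4.22) = 6.03 × 10^-5
Ka = x²/(0.0012 − x) = 6.03 × 10^-5
Here C₀/Ka ≈ 19.9, so the small-x approximation fails. Use the quadratic:
x = (−Ka + √(Ka² + 4·Ka·C₀))/2 = 2.41 × 10^-4 M
pH = −log(2.41 × 10^-4) = 3.62

pH = 3.62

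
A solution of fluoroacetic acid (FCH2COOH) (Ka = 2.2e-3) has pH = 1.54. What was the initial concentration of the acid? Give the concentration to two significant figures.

C₀ = 4.1 × 10^-1 M

[H+] = 10^(-1.54) = 2.88 × 10^-2 M = x
Ka = x²/(C₀ − x) ⇒ C₀ = x + x²/Ka
C₀ = 2.88 × 10^-2 + (2.88 × 10^-2)²/(2.2 × 10^-3) = 4.06 × 10^-1 M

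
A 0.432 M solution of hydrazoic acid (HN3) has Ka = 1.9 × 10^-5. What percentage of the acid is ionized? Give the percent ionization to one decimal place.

HN3 ⇌ N3- + H+; let x = [H+] at equilibrium.
x ≈ √(Ka·C₀) = √(1.9 × 10^-5 × 0.432) = 2.86 × 10^-3 M
% ionization = x/C₀ × 100% = 2.86 × 10^-3/0.432 × 100% = 0.7%

0.7%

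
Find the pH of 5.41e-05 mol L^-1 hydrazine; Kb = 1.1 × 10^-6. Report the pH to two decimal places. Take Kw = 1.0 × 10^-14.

N2H4 + H2O ⇌ N2H5+ + OH-
Let x = [OH-] at equilibrium. Kb = x²/(5.41e-05 − x).
x is not negligible relative to C₀; solve x² + 1.1e-06·x − 5.95e-11 = 0.
x = [−1.1e-06 + √(1.1e-06² + 2.38e-10)]/2 = 7.18 × 10^-6 M
pOH = 5.14, so pH = 14.00 − pOH = 8.86

pH = 8.86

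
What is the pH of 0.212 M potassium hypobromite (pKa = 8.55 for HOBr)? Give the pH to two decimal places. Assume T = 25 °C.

OBr- is the conjugate base of the weak acid HOBr.
Ka = 10^(−8.55) = 2.82 × 10^-9
Kb = Kw/Ka = 1.0×10^-14 / 2.82 × 10^-9 = 3.55 × 10^-6
From the ICE table, Kb = [OH-]²/(0.212 − [OH-]) = 3.55 × 10^-6.
Neglecting [OH-] in the denominator: [OH-] = √(3.55 × 10^-6 × 0.212) = 8.68 × 10^-4 M
pOH = 3.06, so pH = 14.00 − pOH = 10.94

pH = 10.94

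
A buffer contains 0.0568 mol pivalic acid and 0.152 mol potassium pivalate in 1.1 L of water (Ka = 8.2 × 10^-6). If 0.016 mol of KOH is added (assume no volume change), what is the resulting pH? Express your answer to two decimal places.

After neutralization: n((CH3)3CCOOH) = 0.0408 mol, n((CH3)3CCOO-) = 0.168 mol.
pKa = −log(8.2 × 10^-6) = 5.086
pH = pKa + log([A⁻]/[HA]) = 5.086 + log(0.168/0.0408) = 5.086 +0.615

pH = 5.70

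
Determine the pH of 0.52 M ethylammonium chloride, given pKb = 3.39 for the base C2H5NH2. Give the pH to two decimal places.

pH = 5.45

C2H5NH3+ is the conjugate acid of the weak base C2H5NH2.
Kb = 10^(−3.39) = 4.07 × 10^-4
Ka = Kw/Kb = 1.0×10^-14 / 4.07 × 10^-4 = 2.46 × 10^-11
From the ICE table, Ka = [H+]²/(0.52 − [H+]) = 2.46 × 10^-11.
Assume [H+] ≪ 0.52: [H+] ≈ √(2.46 × 10^-11 × 0.52) = 3.58 × 10^-6 M
([H+]/C₀ = 0.00069% < 5%, so the approximation holds.)
pH = −log[H+] = −log(3.58 × 10^-6) = 5.45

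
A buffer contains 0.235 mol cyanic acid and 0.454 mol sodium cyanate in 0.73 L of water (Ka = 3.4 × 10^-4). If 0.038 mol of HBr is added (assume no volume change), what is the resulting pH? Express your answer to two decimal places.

After neutralization: n(HOCN) = 0.273 mol, n(OCN-) = 0.416 mol.
pKa = −log(3.4 × 10^-4) = 3.469
pH = pKa + log(n_OCN-/n_HOCN) = 3.469 + log(0.416/0.273) = 3.469 + (+0.183)

pH = 3.65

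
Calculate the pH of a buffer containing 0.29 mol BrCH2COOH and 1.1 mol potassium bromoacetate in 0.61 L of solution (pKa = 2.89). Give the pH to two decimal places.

Henderson–Hasselbalch: pH = pKa + log([BrCH2COO-]/[BrCH2COOH]) = 2.89 + log(1.1/0.29)
pH = 2.89 + (+0.579) = 3.47

pH = 3.47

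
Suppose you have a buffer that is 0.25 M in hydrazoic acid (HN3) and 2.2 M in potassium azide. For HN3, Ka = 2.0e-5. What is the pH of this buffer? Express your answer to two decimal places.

pKa = −log(2.0 × 10^-5) = 4.699
Using pH = pKa + log([base]/[acid]) with [base]/[acid] = 2.2/0.25:
pH = 4.699 + (+0.944) = 5.64

pH = 5.64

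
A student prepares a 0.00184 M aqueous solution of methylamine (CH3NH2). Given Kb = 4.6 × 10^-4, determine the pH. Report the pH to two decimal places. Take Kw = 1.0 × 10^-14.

CH3NH2 + H2O ⇌ CH3NH3+ + OH-
Kb = [OH-]²/(0.00184 − [OH-]) = 4.6 × 10^-4
The 5% rule fails; solving [OH-]² + Kb·[OH-] − Kb·C₀ = 0 exactly:
[OH-] = (−Kb + √(Kb² + 4·Kb·C₀))/2 = 7.18 × 10^-4 M
pOH = −log(7.18 × 10^-4) = 3.14; pH = 14.00 − 3.14 = 10.86

pH = 10.86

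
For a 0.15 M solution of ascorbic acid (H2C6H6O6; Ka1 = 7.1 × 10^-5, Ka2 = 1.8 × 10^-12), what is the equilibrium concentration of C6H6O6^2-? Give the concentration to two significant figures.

1.8 × 10^-12 M

First ionization gives [H+] ≈ [HC6H6O6-] = 3.26 × 10^-3 M.
Second step: Ka2 = [H+][C6H6O6^2-]/[HC6H6O6-] ≈ [C6H6O6^2-] (since [H+] ≈ [HC6H6O6-]).
So [C6H6O6^2-] ≈ Ka2.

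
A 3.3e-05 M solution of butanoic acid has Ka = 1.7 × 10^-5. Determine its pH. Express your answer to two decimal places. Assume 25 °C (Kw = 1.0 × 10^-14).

CH3(CH2)2COOH ⇌ CH3(CH2)2COO- + H+
From the ICE table, Ka = [H+]²/(3.3e-05 − [H+]) = 1.7 × 10^-5.
The 5% rule fails; solving [H+]² + Ka·[H+] − Ka·C₀ = 0 exactly:
[H+] = (−Ka + √(Ka² + 4·Ka·C₀))/2 = 1.67 × 10^-5 M
pH = −log(1.67 × 10^-5) = 4.78

pH = 4.78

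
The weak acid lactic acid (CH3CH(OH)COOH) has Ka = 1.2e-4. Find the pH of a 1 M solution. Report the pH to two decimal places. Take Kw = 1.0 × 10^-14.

CH3CH(OH)COOH ⇌ CH3CH(OH)COO- + H+
Ka = [H+]²/(1 − [H+]) = 1.2 × 10^-4
Since Ka ≪ C₀, [H+] ≈ √(Ka·C₀) = 1.10 × 10^-2 M.
Check: 1.1% ionized — well under 5%, approximation valid.
pH = −log(1.10 × 10^-2) = 1.96

pH = 1.96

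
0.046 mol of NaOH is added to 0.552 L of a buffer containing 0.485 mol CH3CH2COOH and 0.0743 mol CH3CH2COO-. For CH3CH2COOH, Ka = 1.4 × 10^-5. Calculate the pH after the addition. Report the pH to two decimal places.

pH = 4.29

After neutralization: n(CH3CH2COOH) = 0.439 mol, n(CH3CH2COO-) = 0.12 mol.
pKa = −log(1.4 × 10^-5) = 4.854
pH = pKa + log(n_CH3CH2COO-/n_CH3CH2COOH) = 4.854 + log(0.12/0.439) = 4.854 + (-0.563)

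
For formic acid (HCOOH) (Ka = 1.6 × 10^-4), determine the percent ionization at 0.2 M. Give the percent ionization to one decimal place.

HCOOH ⇌ HCOO- + H+; let x = [H+] at equilibrium.
x ≈ √(Ka·C₀) = √(1.6 × 10^-4 × 0.2) = 5.66 × 10^-3 M
% ionization = x/C₀ × 100% = 5.66 × 10^-3/0.2 × 100% = 2.8%

2.8%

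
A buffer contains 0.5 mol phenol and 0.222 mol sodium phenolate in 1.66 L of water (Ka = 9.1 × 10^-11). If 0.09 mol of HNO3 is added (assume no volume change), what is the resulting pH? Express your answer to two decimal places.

pH = 9.39

After neutralization: n(C6H5OH) = 0.59 mol, n(C6H5O-) = 0.132 mol.
pKa = −log(9.1 × 10^-11) = 10.041
Henderson–Hasselbalch with mole ratio 0.132/0.59: pH = 10.041 + (-0.650)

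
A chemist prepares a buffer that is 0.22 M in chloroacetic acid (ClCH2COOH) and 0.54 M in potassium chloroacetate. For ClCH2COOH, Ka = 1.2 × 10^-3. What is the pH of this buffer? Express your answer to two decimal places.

pH = 3.31

pKa = −log(1.2 × 10^-3) = 2.921
Henderson–Hasselbalch: pH = pKa + log([ClCH2COO-]/[ClCH2COOH]) = 2.921 + log(0.54/0.22)
pH = 2.921 + (+0.390) = 3.31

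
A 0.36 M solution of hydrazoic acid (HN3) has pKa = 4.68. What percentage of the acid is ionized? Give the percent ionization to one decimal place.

HN3 ⇌ N3- + H+; let x = [H+] at equilibrium.
Ka = 10^(−4.68) = 2.09 × 10^-5
x ≈ √(Ka·C₀) = √(2.09 × 10^-5 × 0.36) = 2.74 × 10^-3 M
% ionization = x/C₀ × 100% = 2.74 × 10^-3/0.36 × 100% = 0.8%

0.8%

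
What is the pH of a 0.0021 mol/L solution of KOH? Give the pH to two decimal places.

KOH is a strong base; [OH-] = 0.0021 M.
pOH = -log(0.0021) = 2.68
pH = 14.00 - 2.68 = 11.32

pH = 11.32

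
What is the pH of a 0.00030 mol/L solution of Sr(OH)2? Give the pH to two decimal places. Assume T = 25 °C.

Sr(OH)2 is a strong base (each formula unit releases 2 OH-); [OH-] = 0.0006 M.
pOH = -log(0.0006) = 3.22
pH = 14.00 - 3.22 = 10.78

pH = 10.78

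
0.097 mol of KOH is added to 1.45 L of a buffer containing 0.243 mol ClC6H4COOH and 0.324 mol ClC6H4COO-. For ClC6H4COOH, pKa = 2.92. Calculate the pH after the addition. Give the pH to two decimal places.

pH = 3.38

OH- converts ClC6H4COOH to ClC6H4COO-: ClC6H4COOH → 0.146 mol, ClC6H4COO- → 0.421 mol.
Henderson–Hasselbalch with mole ratio 0.421/0.146: pH = 2.92 + (+0.460)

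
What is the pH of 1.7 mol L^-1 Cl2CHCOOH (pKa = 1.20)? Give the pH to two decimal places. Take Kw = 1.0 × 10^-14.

pH = 0.53

Cl2CHCOOH ⇌ Cl2CHCOO- + H+
Ka = 10^(−1.20) = 6.31 × 10^-2
Ka = [H+]²/(1.7 − [H+]) = 6.31 × 10^-2
[H+] is not negligible relative to C₀; solve [H+]² + 0.0631·[H+] − 0.107 = 0.
[H+] = [−0.0631 + √(0.0631² + 0.429)]/2 = 2.97 × 10^-1 M
pH = −log(2.97 × 10^-1) = 0.53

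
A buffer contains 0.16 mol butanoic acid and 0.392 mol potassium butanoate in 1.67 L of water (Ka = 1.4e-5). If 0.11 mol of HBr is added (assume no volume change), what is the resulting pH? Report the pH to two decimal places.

pH = 4.87

Added H+ converts CH3(CH2)2COO- to CH3(CH2)2COOH: CH3(CH2)2COOH → 0.27 mol, CH3(CH2)2COO- → 0.282 mol.
pKa = −log(1.4 × 10^-5) = 4.854
pH = pKa + log([A⁻]/[HA]) = 4.854 + log(0.282/0.27) = 4.854 +0.019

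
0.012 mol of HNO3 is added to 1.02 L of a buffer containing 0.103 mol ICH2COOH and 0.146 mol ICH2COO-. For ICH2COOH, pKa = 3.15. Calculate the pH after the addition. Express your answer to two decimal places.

Added H+ converts ICH2COO- to ICH2COOH: ICH2COOH → 0.115 mol, ICH2COO- → 0.134 mol.
pH = pKa + log([A⁻]/[HA]) = 3.15 + log(0.134/0.115) = 3.15 +0.066

pH = 3.22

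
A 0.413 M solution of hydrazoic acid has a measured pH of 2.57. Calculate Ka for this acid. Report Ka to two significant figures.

Ka = 1.8 × 10^-5

[H+] = 10^(-2.57) = 2.69 × 10^-3 M
At equilibrium [HA] = 0.413 − 2.69 × 10^-3 = 4.10 × 10^-1 M
Ka = [H+][A-]/[HA] = (2.69 × 10^-3)² / 4.10 × 10^-1 = 1.8 × 10^-5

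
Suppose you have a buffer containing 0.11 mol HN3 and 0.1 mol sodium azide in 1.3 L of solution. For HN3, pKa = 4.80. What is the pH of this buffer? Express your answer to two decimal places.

Using pH = pKa + log([base]/[acid]) with [base]/[acid] = 0.1/0.11:
pH = 4.80 + (-0.041) = 4.76

pH = 4.76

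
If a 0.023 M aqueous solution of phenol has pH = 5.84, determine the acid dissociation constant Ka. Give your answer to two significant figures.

[H+] = 10^(-5.84) = 1.45 × 10^-6 M
At equilibrium [HA] = 0.023 − 1.45 × 10^-6 = 2.30 × 10^-2 M
Ka = [H+][A-]/[HA] = (1.45 × 10^-6)² / 2.30 × 10^-2 = 9.1 × 10^-11

Ka = 9.1 × 10^-11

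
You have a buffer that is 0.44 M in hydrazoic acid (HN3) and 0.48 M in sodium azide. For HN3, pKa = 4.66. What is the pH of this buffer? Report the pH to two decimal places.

pH = 4.70

Henderson–Hasselbalch: pH = pKa + log([N3-]/[HN3]) = 4.66 + log(0.48/0.44)
pH = 4.66 + (+0.038) = 4.70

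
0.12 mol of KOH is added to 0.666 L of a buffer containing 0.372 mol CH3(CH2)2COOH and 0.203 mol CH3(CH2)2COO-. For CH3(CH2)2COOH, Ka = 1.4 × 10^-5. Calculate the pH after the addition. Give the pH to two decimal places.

pH = 4.96

OH- converts CH3(CH2)2COOH to CH3(CH2)2COO-: CH3(CH2)2COOH → 0.252 mol, CH3(CH2)2COO- → 0.323 mol.
pKa = −log(1.4 × 10^-5) = 4.854
pH = pKa + log([A⁻]/[HA]) = 4.854 + log(0.323/0.252) = 4.854 +0.108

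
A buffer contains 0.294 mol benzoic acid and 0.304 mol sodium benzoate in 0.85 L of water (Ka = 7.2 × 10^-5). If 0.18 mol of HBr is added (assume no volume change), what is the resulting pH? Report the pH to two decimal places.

After neutralization: n(C6H5COOH) = 0.474 mol, n(C6H5COO-) = 0.124 mol.
pKa = −log(7.2 × 10^-5) = 4.143
Henderson–Hasselbalch with mole ratio 0.124/0.474: pH = 4.143 + (-0.582)

pH = 3.56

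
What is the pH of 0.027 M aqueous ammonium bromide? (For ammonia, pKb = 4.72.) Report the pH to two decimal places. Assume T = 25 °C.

pH = 5.42

NH4+ is the conjugate acid of the weak base NH3.
Kb = 10^(−4.72) = 1.91 × 10^-5
Ka = Kw/Kb = 1.0×10^-14 / 1.91 × 10^-5 = 5.24 × 10^-10
Let x = [H+] at equilibrium. Ka = x²/(0.027 − x).
Neglecting x in the denominator: x = √(5.24 × 10^-10 × 0.027) = 3.76 × 10^-6 M
(x/C₀ = 0.014% < 5%, so the approximation holds.)
pH = −log[H+] = −log(3.76 × 10^-6) = 5.42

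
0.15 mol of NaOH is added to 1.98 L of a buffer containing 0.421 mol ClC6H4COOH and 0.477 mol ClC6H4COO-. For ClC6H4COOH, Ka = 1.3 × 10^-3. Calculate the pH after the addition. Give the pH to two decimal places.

pH = 3.25

OH- converts ClC6H4COOH to ClC6H4COO-: ClC6H4COOH → 0.271 mol, ClC6H4COO- → 0.627 mol.
pKa = −log(1.3 × 10^-3) = 2.886
pH = pKa + log([A⁻]/[HA]) = 2.886 + log(0.627/0.271) = 2.886 +0.364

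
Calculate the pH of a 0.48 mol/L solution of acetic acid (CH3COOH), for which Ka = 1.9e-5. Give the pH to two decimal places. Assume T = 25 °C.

pH = 2.52

CH3COOH ⇌ CH3COO- + H+
Ka = [H+]²/(0.48 − [H+]) = 1.9 × 10^-5
Neglecting [H+] in the denominator: [H+] = √(1.9 × 10^-5 × 0.48) = 3.02 × 10^-3 M
Check: 0.63% ionized — well under 5%, approximation valid.
pH = −log[H+] = −log(3.02 × 10^-3) = 2.52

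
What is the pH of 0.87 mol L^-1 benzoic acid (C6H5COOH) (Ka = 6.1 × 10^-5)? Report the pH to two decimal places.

pH = 2.14

C6H5COOH ⇌ C6H5COO- + H+
From the ICE table, Ka = [H+]²/(0.87 − [H+]) = 6.1 × 10^-5.
Neglecting [H+] in the denominator: [H+] = √(6.1 × 10^-5 × 0.87) = 7.28 × 10^-3 M
pH = −log[H+] = −log(7.28 × 10^-3) = 2.14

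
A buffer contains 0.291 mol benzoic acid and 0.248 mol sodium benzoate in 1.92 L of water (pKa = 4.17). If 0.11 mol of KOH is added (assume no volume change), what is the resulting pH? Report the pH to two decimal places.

After neutralization: n(C6H5COOH) = 0.181 mol, n(C6H5COO-) = 0.358 mol.
pH = pKa + log(n_C6H5COO-/n_C6H5COOH) = 4.17 + log(0.358/0.181) = 4.17 + (+0.296)

pH = 4.47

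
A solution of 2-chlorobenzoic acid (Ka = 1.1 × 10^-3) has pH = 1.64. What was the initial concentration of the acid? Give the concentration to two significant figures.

[H+] = 10^(-1.64) = 2.29 × 10^-2 M = x
Ka = x²/(C₀ − x) ⇒ C₀ = x + x²/Ka
C₀ = 2.29 × 10^-2 + (2.29 × 10^-2)²/(1.1 × 10^-3) = 5.00 × 10^-1 M

C₀ = 5.0 × 10^-1 M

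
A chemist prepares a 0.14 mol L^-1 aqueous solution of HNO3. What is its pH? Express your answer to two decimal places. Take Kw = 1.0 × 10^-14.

HNO3 is a strong acid and dissociates completely, so [H+] = 0.14 M.
pH = -log(0.14) = 0.85

pH = 0.85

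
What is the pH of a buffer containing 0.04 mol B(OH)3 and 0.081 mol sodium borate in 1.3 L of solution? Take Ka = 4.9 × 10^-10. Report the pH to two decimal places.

pH = 9.62

pKa = −log(4.9 × 10^-10) = 9.310
pH = pKa + log([A⁻]/[HA]) = 9.310 + log(0.081/0.04)
pH = 9.310 + (+0.306) = 9.62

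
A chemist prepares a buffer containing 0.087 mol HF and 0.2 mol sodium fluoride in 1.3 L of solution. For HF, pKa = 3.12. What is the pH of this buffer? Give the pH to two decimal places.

pH = 3.48

pH = pKa + log([A⁻]/[HA]) = 3.12 + log(0.2/0.087)
pH = 3.12 + (+0.362) = 3.48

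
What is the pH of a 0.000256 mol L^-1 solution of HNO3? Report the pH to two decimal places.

HNO3 is a strong acid and dissociates completely, so [H+] = 0.000256 M.
pH = -log(0.000256) = 3.59

pH = 3.59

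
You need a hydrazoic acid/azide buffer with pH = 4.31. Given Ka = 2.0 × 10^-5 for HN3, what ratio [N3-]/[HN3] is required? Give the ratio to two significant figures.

ratio = 0.41

pKa = -log(2.0 × 10^-5) = 4.699
pH = pKa + log(r) ⇒ log(r) = 4.31 − 4.699 = -0.389
r = [N3-]/[HN3] = 10^(-0.389) = 0.408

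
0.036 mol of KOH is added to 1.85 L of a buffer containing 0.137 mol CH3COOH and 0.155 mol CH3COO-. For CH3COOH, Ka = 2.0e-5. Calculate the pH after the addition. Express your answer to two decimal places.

After neutralization: n(CH3COOH) = 0.101 mol, n(CH3COO-) = 0.191 mol.
pKa = −log(2.0 × 10^-5) = 4.699
Henderson–Hasselbalch with mole ratio 0.191/0.101: pH = 4.699 + (+0.277)

pH = 4.98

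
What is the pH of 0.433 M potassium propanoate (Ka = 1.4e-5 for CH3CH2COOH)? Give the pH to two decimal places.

CH3CH2COO- is the conjugate base of the weak acid CH3CH2COOH.
Kb = Kw/Ka = 1.0×10^-14 / 1.4 × 10^-5 = 7.14 × 10^-10
Kb = x²/(0.433 − x) = 7.14 × 10^-10
Neglecting x in the denominator: x = √(7.14 × 10^-10 × 0.433) = 1.76 × 10^-5 M
pOH = −log(1.76 × 10^-5) = 4.75; pH = 14.00 − 4.75 = 9.25

pH = 9.25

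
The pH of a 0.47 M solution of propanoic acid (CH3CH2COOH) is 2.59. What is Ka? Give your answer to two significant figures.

Ka = 1.4 × 10^-5

[H+] = 10^(-2.59) = 2.57 × 10^-3 M
At equilibrium [HA] = 0.47 − 2.57 × 10^-3 = 4.67 × 10^-1 M
Ka = [H+][A-]/[HA] = (2.57 × 10^-3)² / 4.67 × 10^-1 = 1.4 × 10^-5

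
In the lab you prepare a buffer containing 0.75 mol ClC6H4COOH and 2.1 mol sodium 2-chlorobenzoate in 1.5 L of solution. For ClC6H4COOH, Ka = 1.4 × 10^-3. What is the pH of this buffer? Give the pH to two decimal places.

pKa = −log(1.4 × 10^-3) = 2.854
pH = pKa + log([A⁻]/[HA]) = 2.854 + log(2.1/0.75)
pH = 2.854 + (+0.447) = 3.30

pH = 3.30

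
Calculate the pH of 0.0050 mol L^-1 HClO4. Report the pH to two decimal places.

pH = 2.30

HClO4 is a strong acid and dissociates completely, so [H+] = 0.0050 M.
pH = -log(0.005) = 2.30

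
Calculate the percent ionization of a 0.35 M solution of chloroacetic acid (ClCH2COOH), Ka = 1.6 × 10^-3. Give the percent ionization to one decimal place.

6.5%

ClCH2COOH ⇌ ClCH2COO- + H+; let x = [H+] at equilibrium.
Ka = x²/(C₀ − x); solving the quadratic gives x = 2.29 × 10^-2 M.
Fraction ionized = 2.29 × 10^-2 / 0.35 = 0.0654 → 6.5%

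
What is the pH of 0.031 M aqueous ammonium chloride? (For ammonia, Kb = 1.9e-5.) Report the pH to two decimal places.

pH = 5.39

NH4+ is the conjugate acid of the weak base NH3.
Ka = Kw/Kb = 1.0×10^-14 / 1.9 × 10^-5 = 5.26 × 10^-10
Let x = [H+] at equilibrium. Ka = x²/(0.031 − x).
Neglecting x in the denominator: x = √(5.26 × 10^-10 × 0.031) = 4.04 × 10^-6 M
(x/C₀ = 0.013% < 5%, so the approximation holds.)
pH = −log[H+] = −log(4.04 × 10^-6) = 5.39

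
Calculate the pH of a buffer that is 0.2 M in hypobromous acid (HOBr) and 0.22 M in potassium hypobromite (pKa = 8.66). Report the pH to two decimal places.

pH = 8.70

Using pH = pKa + log([base]/[acid]) with [base]/[acid] = 0.22/0.2:
pH = 8.66 + (+0.041) = 8.70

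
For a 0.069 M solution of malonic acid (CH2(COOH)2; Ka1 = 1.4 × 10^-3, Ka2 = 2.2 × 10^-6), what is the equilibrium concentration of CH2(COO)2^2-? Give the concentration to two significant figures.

2.2 × 10^-6 M

First ionization gives [H+] ≈ [CH2(COOH)COO-] = 9.15 × 10^-3 M.
Second step: Ka2 = [H+][CH2(COO)2^2-]/[CH2(COOH)COO-] ≈ [CH2(COO)2^2-] (since [H+] ≈ [CH2(COOH)COO-]).
So [CH2(COO)2^2-] ≈ Ka2.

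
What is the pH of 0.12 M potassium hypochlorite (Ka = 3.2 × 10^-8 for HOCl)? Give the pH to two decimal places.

OCl- is the conjugate base of the weak acid HOCl.
Kb = Kw/Ka = 1.0×10^-14 / 3.2 × 10^-8 = 3.12 × 10^-7
Let x = [OH-] at equilibrium. Kb = x²/(0.12 − x).
Assume x ≪ 0.12: x ≈ √(3.12 × 10^-7 × 0.12) = 1.93 × 10^-4 M
pOH = 3.71, so pH = 14.00 − pOH = 10.29

pH = 10.29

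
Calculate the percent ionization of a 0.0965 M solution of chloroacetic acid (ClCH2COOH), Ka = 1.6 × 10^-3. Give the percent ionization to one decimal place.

ClCH2COOH ⇌ ClCH2COO- + H+; let x = [H+] at equilibrium.
Solve x² + 0.0016x − 0.000154 = 0 → x = 1.17 × 10^-2 M
Fraction ionized = 1.17 × 10^-2 / 0.0965 = 0.1212 → 12.1%

12.1%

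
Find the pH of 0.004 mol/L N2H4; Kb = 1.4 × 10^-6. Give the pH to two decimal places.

N2H4 + H2O ⇌ N2H5+ + OH-
From the ICE table, Kb = x²/(0.004 − x) = 1.4 × 10^-6.
Since Kb ≪ C₀, x ≈ √(Kb·C₀) = 7.48 × 10^-5 M.
Check: 1.9% ionized — well under 5%, approximation valid.
pOH = 4.13, so pH = 14.00 − pOH = 9.87

pH = 9.87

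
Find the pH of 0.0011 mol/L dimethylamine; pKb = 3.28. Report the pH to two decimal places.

pH = 10.73

(CH3)2NH + H2O ⇌ (CH3)2NH2+ + OH-
Kb = 10^(−3.28) = 5.25 × 10^-4
From the ICE table, Kb = x²/(0.0011 − x) = 5.25 × 10^-4.
The 5% rule fails; solving x² + Kb·x − Kb·C₀ = 0 exactly:
x = [−0.000525 + √(0.000525² + 2.31e-06)]/2 = 5.41 × 10^-4 M
pOH = 3.27, so pH = 14.00 − pOH = 10.73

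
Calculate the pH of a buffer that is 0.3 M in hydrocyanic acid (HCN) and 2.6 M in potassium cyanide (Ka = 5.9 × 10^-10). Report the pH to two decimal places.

pKa = −log(5.9 × 10^-10) = 9.229
Henderson–Hasselbalch: pH = pKa + log([CN-]/[HCN]) = 9.229 + log(2.6/0.3)
pH = 9.229 + (+0.938) = 10.17

pH = 10.17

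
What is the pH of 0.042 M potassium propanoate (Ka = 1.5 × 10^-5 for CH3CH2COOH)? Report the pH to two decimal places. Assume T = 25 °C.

pH = 8.72

CH3CH2COO- is the conjugate base of the weak acid CH3CH2COOH.
Kb = Kw/Ka = 1.0×10^-14 / 1.5 × 10^-5 = 6.67 × 10^-10
Kb = [OH-]²/(0.042 − [OH-]) = 6.67 × 10^-10
Assume [OH-] ≪ 0.042: [OH-] ≈ √(6.67 × 10^-10 × 0.042) = 5.29 × 10^-6 M
pOH = 5.28, so pH = 14.00 − pOH = 8.72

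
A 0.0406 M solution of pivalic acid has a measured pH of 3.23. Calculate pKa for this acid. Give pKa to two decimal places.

[H+] = 10^(-3.23) = 5.89 × 10^-4 M
At equilibrium [HA] = 0.0406 − 5.89 × 10^-4 = 4.00 × 10^-2 M
Ka = [H+][A-]/[HA] = (5.89 × 10^-4)² / 4.00 × 10^-2 = 8.67 × 10^-6
pKa = -log(8.67 × 10^-6) = 5.06

pKa = 5.06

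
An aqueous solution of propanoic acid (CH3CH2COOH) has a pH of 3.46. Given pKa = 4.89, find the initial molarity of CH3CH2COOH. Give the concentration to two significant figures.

[H+] = 10^(-3.46) = 3.47 × 10^-4 M = x
Ka = 10^(−4.89) = 1.29 × 10^-5
Ka = x²/(C₀ − x) ⇒ C₀ = x + x²/Ka
C₀ = 3.47 × 10^-4 + (3.47 × 10^-4)²/(1.29 × 10^-5) = 9.68 × 10^-3 M

C₀ = 9.7 × 10^-3 M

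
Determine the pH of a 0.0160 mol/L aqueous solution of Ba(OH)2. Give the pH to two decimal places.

Ba(OH)2 is a strong base (each formula unit releases 2 OH-); [OH-] = 0.032 M.
pOH = -log(0.032) = 1.49
pH = 14.00 - 1.49 = 12.51

pH = 12.51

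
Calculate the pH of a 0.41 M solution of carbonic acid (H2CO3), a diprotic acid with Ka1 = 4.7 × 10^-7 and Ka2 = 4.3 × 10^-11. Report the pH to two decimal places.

Ka1 ≫ Ka2, so treat the first dissociation as the only significant source of H+.
Ka1 = x²/(0.41 − x) = 4.7 × 10^-7
x ≈ √(4.7 × 10^-7 × 0.41) = 4.39 × 10^-4 M
pH = −log(4.39 × 10^-4) = 3.36

pH = 3.36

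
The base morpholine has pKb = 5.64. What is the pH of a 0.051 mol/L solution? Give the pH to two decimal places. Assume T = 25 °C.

pH = 10.53

C4H8ONH + H2O ⇌ C4H8ONH2+ + OH-
Kb = 10^(−5.64) = 2.29 × 10^-6
From the ICE table, Kb = x²/(0.051 − x) = 2.29 × 10^-6.
Neglecting x in the denominator: x = √(2.29 × 10^-6 × 0.051) = 3.42 × 10^-4 M
Check: 0.67% ionized — well under 5%, approximation valid.
pOH = −log(3.42 × 10^-4) = 3.47; pH = 14.00 − 3.47 = 10.53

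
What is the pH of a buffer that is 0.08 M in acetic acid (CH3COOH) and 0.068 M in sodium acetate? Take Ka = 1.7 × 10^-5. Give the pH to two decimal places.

pKa = −log(1.7 × 10^-5) = 4.770
pH = pKa + log([A⁻]/[HA]) = 4.770 + log(0.068/0.08)
pH = 4.770 + (-0.071) = 4.70

pH = 4.70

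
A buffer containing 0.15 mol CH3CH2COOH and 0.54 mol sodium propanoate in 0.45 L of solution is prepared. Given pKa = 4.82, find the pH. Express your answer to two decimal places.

pH = 5.38

pH = pKa + log([A⁻]/[HA]) = 4.82 + log(0.54/0.15)
pH = 4.82 + (+0.556) = 5.38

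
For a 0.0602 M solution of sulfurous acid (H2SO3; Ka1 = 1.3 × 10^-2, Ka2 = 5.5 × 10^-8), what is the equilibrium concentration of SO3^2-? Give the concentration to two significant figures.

5.5 × 10^-8 M

First ionization gives [H+] ≈ [HSO3-] = 2.22 × 10^-2 M.
Second step: Ka2 = [H+][SO3^2-]/[HSO3-] ≈ [SO3^2-] (since [H+] ≈ [HSO3-]).
So [SO3^2-] ≈ Ka2.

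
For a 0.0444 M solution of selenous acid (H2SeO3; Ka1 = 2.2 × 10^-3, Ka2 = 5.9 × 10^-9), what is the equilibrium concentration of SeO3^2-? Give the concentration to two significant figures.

5.9 × 10^-9 M

First ionization gives [H+] ≈ [HSeO3-] = 8.84 × 10^-3 M.
Second step: Ka2 = [H+][SeO3^2-]/[HSeO3-] ≈ [SeO3^2-] (since [H+] ≈ [HSeO3-]).
So [SeO3^2-] ≈ Ka2.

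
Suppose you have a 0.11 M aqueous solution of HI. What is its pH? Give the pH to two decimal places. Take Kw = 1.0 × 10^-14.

pH = 0.96

HI is a strong acid and dissociates completely, so [H+] = 0.11 M.
pH = -log(0.11) = 0.96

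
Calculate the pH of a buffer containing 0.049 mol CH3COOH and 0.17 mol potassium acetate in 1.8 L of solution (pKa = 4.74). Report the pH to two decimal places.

pH = 5.28

Henderson–Hasselbalch: pH = pKa + log([CH3COO-]/[CH3COOH]) = 4.74 + log(0.17/0.049)
pH = 4.74 + (+0.540) = 5.28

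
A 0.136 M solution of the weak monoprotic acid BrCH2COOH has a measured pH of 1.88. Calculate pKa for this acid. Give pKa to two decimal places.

[H+] = 10^(-1.88) = 1.32 × 10^-2 M
At equilibrium [HA] = 0.136 − 1.32 × 10^-2 = 1.23 × 10^-1 M
Ka = [H+][A-]/[HA] = (1.32 × 10^-2)² / 1.23 × 10^-1 = 1.42 × 10^-3
pKa = -log(1.42 × 10^-3) = 2.85

pKa = 2.85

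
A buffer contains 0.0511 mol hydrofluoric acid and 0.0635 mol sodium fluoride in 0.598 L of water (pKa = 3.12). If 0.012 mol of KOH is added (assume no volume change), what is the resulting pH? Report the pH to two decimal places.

OH- converts HF to F-: HF → 0.0391 mol, F- → 0.0755 mol.
pH = pKa + log(n_F-/n_HF) = 3.12 + log(0.0755/0.0391) = 3.12 + (+0.286)

pH = 3.41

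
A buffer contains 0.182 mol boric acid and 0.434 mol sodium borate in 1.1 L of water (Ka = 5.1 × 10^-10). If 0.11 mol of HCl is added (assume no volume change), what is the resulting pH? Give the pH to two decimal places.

Added H+ converts B(OH)4- to B(OH)3: B(OH)3 → 0.292 mol, B(OH)4- → 0.324 mol.
pKa = −log(5.1 × 10^-10) = 9.292
Henderson–Hasselbalch with mole ratio 0.324/0.292: pH = 9.292 + (+0.045)

pH = 9.34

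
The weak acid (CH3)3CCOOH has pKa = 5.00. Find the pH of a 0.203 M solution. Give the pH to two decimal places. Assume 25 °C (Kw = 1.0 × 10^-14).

(CH3)3CCOOH ⇌ (CH3)3CCOO- + H+
Ka = 10^(−5.00) = 1.00 × 10^-5
Ka = x²/(0.203 − x) = 1.00 × 10^-5
Neglecting x in the denominator: x = √(1.00 × 10^-5 × 0.203) = 1.42 × 10^-3 M
(x/C₀ = 0.7% < 5%, so the approximation holds.)
pH = −log(1.42 × 10^-3) = 2.85

pH = 2.85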